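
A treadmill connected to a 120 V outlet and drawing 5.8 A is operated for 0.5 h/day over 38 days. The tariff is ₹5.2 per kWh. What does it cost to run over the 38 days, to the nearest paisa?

Power = 5.8 A × 120 V = 696 W = 0.696 kW
Runtime = 0.5 h/day × 38 days = 19 h
Energy = 0.696 kW × 19 h = 13.224 kWh
Cost = 13.224 kWh × ₹5.2/kWh = ₹68.76

₹68.76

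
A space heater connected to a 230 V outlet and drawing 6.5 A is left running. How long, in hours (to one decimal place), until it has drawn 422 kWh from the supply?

282.3 h

Power = 6.5 A × 230 V = 1495 W = 1.495 kW
Hours = 422 kWh ÷ 1.495 kW = 282.3 h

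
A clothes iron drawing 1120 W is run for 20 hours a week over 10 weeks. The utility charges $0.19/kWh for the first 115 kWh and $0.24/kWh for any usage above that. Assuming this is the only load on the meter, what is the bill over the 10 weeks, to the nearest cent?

Runtime = 20 h/week × 10 weeks = 200 h
Energy = 1.12 kW × 200 h = 224 kWh
Tier 1 (0–115 kWh): 115 × $0.19 = $21.85
Above 115 kWh: 109 × $0.24 = $26.16
Bill = $48.01

$48.01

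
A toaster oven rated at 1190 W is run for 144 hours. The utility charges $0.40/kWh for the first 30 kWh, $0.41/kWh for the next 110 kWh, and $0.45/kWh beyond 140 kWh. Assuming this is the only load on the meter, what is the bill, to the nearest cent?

Energy = 1.19 kW × 144 h = 171.36 kWh
Tier 1 (0–30 kWh): 30 × $0.40 = $12
Tier 2 (30–140 kWh): 110 × $0.41 = $45.1
Above 140 kWh: 31.36 × $0.45 = $14.112
Bill = $71.21

$71.21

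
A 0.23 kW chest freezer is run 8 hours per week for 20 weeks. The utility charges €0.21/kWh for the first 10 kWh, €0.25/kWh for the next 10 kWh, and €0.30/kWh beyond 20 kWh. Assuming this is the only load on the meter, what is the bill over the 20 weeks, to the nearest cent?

€9.64

Runtime = 8 h/week × 20 weeks = 160 h
Energy = 0.23 kW × 160 h = 36.8 kWh
Tier 1 (0–10 kWh): 10 × €0.21 = €2.1
Tier 2 (10–20 kWh): 10 × €0.25 = €2.5
Above 20 kWh: 16.8 × €0.30 = €5.04
Bill = €9.64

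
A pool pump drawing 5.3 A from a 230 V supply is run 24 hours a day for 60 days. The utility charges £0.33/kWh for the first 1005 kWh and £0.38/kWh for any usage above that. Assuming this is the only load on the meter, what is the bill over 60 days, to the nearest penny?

Power = 5.3 A × 230 V = 1219 W = 1.219 kW
Runtime = 24 h × 60 = 1440 h
Energy = 1.219 kW × 1440 h = 1755.36 kWh
Tier 1 (0–1005 kWh): 1005 × £0.33 = £331.65
Above 1005 kWh: 750.36 × £0.38 = £285.1368
Bill = £616.79

£616.79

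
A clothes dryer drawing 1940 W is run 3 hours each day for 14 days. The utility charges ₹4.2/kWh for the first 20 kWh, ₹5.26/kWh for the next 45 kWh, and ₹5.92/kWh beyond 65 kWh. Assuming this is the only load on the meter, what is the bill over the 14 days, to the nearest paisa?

Runtime = 3 h/day × 14 days = 42 h
Energy = 1.94 kW × 42 h = 81.48 kWh
Tier 1 (0–20 kWh): 20 × ₹4.2 = ₹84
Tier 2 (20–65 kWh): 45 × ₹5.26 = ₹236.7
Above 65 kWh: 16.48 × ₹5.92 = ₹97.5616
Bill = ₹418.26

₹418.26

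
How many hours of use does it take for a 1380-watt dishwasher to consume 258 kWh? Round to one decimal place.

Hours = 258 kWh ÷ 1.38 kW = 187.0 h

187.0 h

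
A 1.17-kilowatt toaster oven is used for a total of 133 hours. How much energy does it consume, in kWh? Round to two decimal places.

Energy = 1.17 kW × 133 h = 155.61 kWh

155.61 kWh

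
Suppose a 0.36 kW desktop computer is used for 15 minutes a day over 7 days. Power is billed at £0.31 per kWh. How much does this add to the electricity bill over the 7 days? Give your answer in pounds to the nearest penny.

£0.20

Runtime = 15 min × 7 = 105 min = 1.75 h
Energy = 0.36 kW × 1.75 h = 0.63 kWh
Cost = 0.63 kWh × £0.31/kWh = £0.20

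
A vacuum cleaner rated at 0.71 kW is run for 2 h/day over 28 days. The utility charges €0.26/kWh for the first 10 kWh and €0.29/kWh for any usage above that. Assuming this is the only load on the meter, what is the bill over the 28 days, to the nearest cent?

€11.23

Runtime = 2 h/day × 28 days = 56 h
Energy = 0.71 kW × 56 h = 39.76 kWh
Tier 1 (0–10 kWh): 10 × €0.26 = €2.6
Above 10 kWh: 29.76 × €0.29 = €8.6304
Bill = €11.23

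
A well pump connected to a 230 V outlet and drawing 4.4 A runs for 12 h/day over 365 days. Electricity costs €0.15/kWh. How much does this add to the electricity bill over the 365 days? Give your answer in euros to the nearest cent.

Power = 4.4 A × 230 V = 1012 W = 1.012 kW
Runtime = 12 h/day × 365 days = 4380 h
Energy = 1.012 kW × 4380 h = 4432.56 kWh
Cost = 4432.56 kWh × €0.15/kWh = €664.88

€664.88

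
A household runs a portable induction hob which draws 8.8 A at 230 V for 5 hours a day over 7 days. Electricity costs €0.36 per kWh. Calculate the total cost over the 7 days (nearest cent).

Power = 8.8 A × 230 V = 2024 W = 2.024 kW
Runtime = 5 h/day × 7 days = 35 h
Energy = 2.024 kW × 35 h = 70.84 kWh
Cost = 70.84 kWh × €0.36/kWh = €25.50

€25.50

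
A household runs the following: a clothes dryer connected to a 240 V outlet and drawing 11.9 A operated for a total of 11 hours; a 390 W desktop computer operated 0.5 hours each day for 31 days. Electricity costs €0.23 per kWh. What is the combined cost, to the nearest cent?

clothes dryer: Power = 11.9 A × 240 V = 2856 W = 2.856 kW
clothes dryer: 2.856 kW × 11 h = 31.416 kWh
desktop computer: Runtime = 0.5 h/day × 31 days = 15.5 h
desktop computer: 0.39 kW × 15.5 h = 6.045 kWh
Total energy = 37.461 kWh
Cost = 37.461 × €0.23 = €8.62

€8.62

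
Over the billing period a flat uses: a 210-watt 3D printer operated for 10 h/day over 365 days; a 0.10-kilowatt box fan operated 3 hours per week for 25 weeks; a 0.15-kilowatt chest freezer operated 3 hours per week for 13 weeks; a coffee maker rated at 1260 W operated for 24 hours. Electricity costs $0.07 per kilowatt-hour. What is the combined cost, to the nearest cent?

$56.71

3D printer: Runtime = 10 h/day × 365 days = 3650 h
3D printer: 0.21 kW × 3650 h = 766.5 kWh
box fan: Runtime = 3 h/week × 25 weeks = 75 h
box fan: 0.1 kW × 75 h = 7.5 kWh
chest freezer: Runtime = 3 h/week × 13 weeks = 39 h
chest freezer: 0.15 kW × 39 h = 5.85 kWh
coffee maker: 1.26 kW × 24 h = 30.24 kWh
Total energy = 810.09 kWh
Cost = 810.09 × $0.07 = $56.71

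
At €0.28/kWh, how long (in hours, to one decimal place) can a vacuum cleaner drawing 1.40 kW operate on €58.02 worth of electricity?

148.0 h

Energy available = €58.02 ÷ €0.28/kWh = 207.2143 kWh
Hours = 207.2143 kWh ÷ 1.4 kW = 148.0 h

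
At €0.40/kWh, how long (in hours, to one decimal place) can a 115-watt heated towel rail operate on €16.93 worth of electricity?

Energy available = €16.93 ÷ €0.40/kWh = 42.325 kWh
Hours = 42.325 kWh ÷ 0.115 kW = 368.0 h

368.0 h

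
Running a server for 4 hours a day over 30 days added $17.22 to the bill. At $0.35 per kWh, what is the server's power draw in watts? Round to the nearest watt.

410 W

Energy = $17.22 ÷ $0.35/kWh = 49.2 kWh
Runtime = 4 h/day × 30 days = 120 h
Power = 49.2 kWh ÷ 120 h = 0.41 kW = 410 W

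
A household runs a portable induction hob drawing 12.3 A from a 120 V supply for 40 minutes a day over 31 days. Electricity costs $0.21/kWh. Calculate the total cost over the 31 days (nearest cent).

Power = 12.3 A × 120 V = 1476 W = 1.476 kW
Runtime = 40 min × 31 = 1240 min = 20.666666… h
Energy = 1.476 kW × 20.666666… h = 30.504 kWh
Cost = 30.504 kWh × $0.21/kWh = $6.41

$6.41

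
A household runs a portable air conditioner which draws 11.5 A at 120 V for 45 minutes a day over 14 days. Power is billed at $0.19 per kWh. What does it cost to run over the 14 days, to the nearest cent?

Power = 11.5 A × 120 V = 1380 W = 1.38 kW
Runtime = 45 min × 14 = 630 min = 10.5 h
Energy = 1.38 kW × 10.5 h = 14.49 kWh
Cost = 14.49 kWh × $0.19/kWh = $2.75

$2.75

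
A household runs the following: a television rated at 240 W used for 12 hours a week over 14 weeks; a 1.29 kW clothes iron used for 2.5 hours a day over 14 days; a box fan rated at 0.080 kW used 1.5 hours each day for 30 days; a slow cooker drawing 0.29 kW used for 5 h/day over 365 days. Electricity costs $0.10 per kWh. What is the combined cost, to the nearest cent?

television: Runtime = 12 h/week × 14 weeks = 168 h
television: 0.24 kW × 168 h = 40.32 kWh
clothes iron: Runtime = 2.5 h/day × 14 days = 35 h
clothes iron: 1.29 kW × 35 h = 45.15 kWh
box fan: Runtime = 1.5 h/day × 30 days = 45 h
box fan: 0.08 kW × 45 h = 3.6 kWh
slow cooker: Runtime = 5 h/day × 365 days = 1825 h
slow cooker: 0.29 kW × 1825 h = 529.25 kWh
Total energy = 618.32 kWh
Cost = 618.32 × $0.10 = $61.83

$61.83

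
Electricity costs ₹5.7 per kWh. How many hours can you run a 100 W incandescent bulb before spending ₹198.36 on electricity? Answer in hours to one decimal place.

Energy available = ₹198.36 ÷ ₹5.7/kWh = 34.8 kWh
Hours = 34.8 kWh ÷ 0.1 kW = 348.0 h

348.0 h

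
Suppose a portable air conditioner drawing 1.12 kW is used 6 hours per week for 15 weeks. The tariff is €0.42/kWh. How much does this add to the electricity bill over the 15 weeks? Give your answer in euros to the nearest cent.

€42.34

Runtime = 6 h/week × 15 weeks = 90 h
Energy = 1.12 kW × 90 h = 100.8 kWh
Cost = 100.8 kWh × €0.42/kWh = €42.34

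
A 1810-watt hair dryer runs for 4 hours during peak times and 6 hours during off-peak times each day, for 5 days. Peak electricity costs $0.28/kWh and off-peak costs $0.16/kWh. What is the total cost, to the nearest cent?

Peak energy = 1.81 kW × 4 h × 5 = 36.2 kWh
Off-peak energy = 1.81 kW × 6 h × 5 = 54.3 kWh
Cost = 36.2 × $0.28 + 54.3 × $0.16 = $10.136 + $8.688 = $18.82

$18.82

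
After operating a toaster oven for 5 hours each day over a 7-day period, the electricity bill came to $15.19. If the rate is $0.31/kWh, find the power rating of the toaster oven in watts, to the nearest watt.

Energy = $15.19 ÷ $0.31/kWh = 49 kWh
Runtime = 5 h/day × 7 days = 35 h
Power = 49 kWh ÷ 35 h = 1.4 kW = 1400 W

1400 W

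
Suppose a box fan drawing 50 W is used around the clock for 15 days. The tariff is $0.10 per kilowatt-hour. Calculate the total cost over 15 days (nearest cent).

$1.80

Runtime = 24 h × 15 = 360 h
Energy = 0.05 kW × 360 h = 18 kWh
Cost = 18 kWh × $0.10/kWh = $1.80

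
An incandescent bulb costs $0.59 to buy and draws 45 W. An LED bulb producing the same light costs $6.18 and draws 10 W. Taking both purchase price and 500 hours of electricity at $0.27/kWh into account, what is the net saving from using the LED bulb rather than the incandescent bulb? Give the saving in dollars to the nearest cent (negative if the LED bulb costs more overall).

-$0.87

incandescent bulb: $0.59 + (45/1000) kW × 500 h × $0.27 = $0.59 + $6.075 = $6.665
LED bulb: $6.18 + (10/1000) kW × 500 h × $0.27 = $6.18 + $1.35 = $7.53
Saving = $6.665 − $7.53 = −$0.865 → -$0.87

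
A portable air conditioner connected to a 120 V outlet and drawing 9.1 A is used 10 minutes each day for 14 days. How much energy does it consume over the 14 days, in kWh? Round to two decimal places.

2.55 kWh

Power = 9.1 A × 120 V = 1092 W = 1.092 kW
Runtime = 10 min × 14 = 140 min = 2.333333… h
Energy = 1.092 kW × 2.333333… h = 2.548 kWh ≈ 2.55 kWh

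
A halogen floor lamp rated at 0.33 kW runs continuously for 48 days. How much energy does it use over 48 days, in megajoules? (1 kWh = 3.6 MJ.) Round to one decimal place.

1368.6 MJ

Runtime = 24 h × 48 = 1152 h
Energy = 0.33 kW × 1152 h = 380.16 kWh
= 380.16 × 3.6 MJ = 1368.6 MJ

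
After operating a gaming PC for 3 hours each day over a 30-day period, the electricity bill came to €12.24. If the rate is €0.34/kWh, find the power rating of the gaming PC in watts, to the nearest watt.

400 W

Energy = €12.24 ÷ €0.34/kWh = 36 kWh
Runtime = 3 h/day × 30 days = 90 h
Power = 36 kWh ÷ 90 h = 0.4 kW = 400 W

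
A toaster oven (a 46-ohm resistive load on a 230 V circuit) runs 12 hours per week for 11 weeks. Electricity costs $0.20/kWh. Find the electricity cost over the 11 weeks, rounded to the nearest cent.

$30.36

Power = V²/R = 230²/46 = 1150 W = 1.15 kW
Runtime = 12 h/week × 11 weeks = 132 h
Energy = 1.15 kW × 132 h = 151.8 kWh
Cost = 151.8 kWh × $0.20/kWh = $30.36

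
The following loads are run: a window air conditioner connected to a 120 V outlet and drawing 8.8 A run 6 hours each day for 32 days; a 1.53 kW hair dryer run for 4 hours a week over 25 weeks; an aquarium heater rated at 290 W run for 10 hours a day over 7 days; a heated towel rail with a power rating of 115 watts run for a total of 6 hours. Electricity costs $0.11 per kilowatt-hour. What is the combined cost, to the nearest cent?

$41.44

window air conditioner: Power = 8.8 A × 120 V = 1056 W = 1.056 kW
window air conditioner: Runtime = 6 h/day × 32 days = 192 h
window air conditioner: 1.056 kW × 192 h = 202.752 kWh
hair dryer: Runtime = 4 h/week × 25 weeks = 100 h
hair dryer: 1.53 kW × 100 h = 153 kWh
aquarium heater: Runtime = 10 h/day × 7 days = 70 h
aquarium heater: 0.29 kW × 70 h = 20.3 kWh
heated towel rail: 0.115 kW × 6 h = 0.69 kWh
Total energy = 376.742 kWh
Cost = 376.742 × $0.11 = $41.44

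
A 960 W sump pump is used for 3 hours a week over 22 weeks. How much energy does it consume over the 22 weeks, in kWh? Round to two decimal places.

Runtime = 3 h/week × 22 weeks = 66 h
Energy = 0.96 kW × 66 h = 63.36 kWh

63.36 kWh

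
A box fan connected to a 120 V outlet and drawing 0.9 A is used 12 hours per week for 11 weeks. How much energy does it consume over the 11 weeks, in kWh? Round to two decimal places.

14.26 kWh

Power = 0.9 A × 120 V = 108 W = 0.108 kW
Runtime = 12 h/week × 11 weeks = 132 h
Energy = 0.108 kW × 132 h = 14.256 kWh ≈ 14.26 kWh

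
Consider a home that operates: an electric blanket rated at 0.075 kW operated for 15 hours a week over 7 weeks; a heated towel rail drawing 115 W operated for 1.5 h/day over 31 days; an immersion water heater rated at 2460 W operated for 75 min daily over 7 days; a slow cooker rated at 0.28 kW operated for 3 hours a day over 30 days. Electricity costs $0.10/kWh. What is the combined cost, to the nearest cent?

$5.99

electric blanket: Runtime = 15 h/week × 7 weeks = 105 h
electric blanket: 0.075 kW × 105 h = 7.875 kWh
heated towel rail: Runtime = 1.5 h/day × 31 days = 46.5 h
heated towel rail: 0.115 kW × 46.5 h = 5.3475 kWh
immersion water heater: Runtime = 75 min × 7 = 525 min = 8.75 h
immersion water heater: 2.46 kW × 8.75 h = 21.525 kWh
slow cooker: Runtime = 3 h/day × 30 days = 90 h
slow cooker: 0.28 kW × 90 h = 25.2 kWh
Total energy = 59.9475 kWh
Cost = 59.9475 × $0.10 = $5.99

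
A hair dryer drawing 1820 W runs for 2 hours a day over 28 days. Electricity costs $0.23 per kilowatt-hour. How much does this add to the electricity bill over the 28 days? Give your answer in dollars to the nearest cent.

Runtime = 2 h/day × 28 days = 56 h
Energy = 1.82 kW × 56 h = 101.92 kWh
Cost = 101.92 kWh × $0.23/kWh = $23.44

$23.44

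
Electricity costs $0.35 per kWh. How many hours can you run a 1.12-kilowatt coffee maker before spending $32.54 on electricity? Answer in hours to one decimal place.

Energy available = $32.54 ÷ $0.35/kWh = 92.9714 kWh
Hours = 92.9714 kWh ÷ 1.12 kW = 83.0 h

83.0 h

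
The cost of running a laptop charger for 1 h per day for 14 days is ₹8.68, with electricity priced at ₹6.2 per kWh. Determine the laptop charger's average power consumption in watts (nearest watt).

Energy = ₹8.68 ÷ ₹6.2/kWh = 1.4 kWh
Runtime = 1 h/day × 14 days = 14 h
Power = 1.4 kWh ÷ 14 h = 0.1 kW = 100 W

100 W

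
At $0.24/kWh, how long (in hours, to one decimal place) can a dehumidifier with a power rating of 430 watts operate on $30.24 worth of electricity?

Energy available = $30.24 ÷ $0.24/kWh = 126 kWh
Hours = 126 kWh ÷ 0.43 kW = 293.0 h

293.0 h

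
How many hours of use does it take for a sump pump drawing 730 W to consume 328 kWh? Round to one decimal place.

Hours = 328 kWh ÷ 0.73 kW = 449.3 h

449.3 h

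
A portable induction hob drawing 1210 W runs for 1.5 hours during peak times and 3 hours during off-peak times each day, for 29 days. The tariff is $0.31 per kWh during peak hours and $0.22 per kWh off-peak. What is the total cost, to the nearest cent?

Peak energy = 1.21 kW × 1.5 h × 29 = 52.635 kWh
Off-peak energy = 1.21 kW × 3 h × 29 = 105.27 kWh
Cost = 52.635 × $0.31 + 105.27 × $0.22 = $16.31685 + $23.1594 = $39.48

$39.48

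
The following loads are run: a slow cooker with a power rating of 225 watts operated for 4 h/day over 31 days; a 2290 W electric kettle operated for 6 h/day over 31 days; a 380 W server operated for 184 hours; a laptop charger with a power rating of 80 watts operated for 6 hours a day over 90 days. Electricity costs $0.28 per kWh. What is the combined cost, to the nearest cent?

slow cooker: Runtime = 4 h/day × 31 days = 124 h
slow cooker: 0.225 kW × 124 h = 27.9 kWh
electric kettle: Runtime = 6 h/day × 31 days = 186 h
electric kettle: 2.29 kW × 186 h = 425.94 kWh
server: 0.38 kW × 184 h = 69.92 kWh
laptop charger: Runtime = 6 h/day × 90 days = 540 h
laptop charger: 0.08 kW × 540 h = 43.2 kWh
Total energy = 566.96 kWh
Cost = 566.96 × $0.28 = $158.75

$158.75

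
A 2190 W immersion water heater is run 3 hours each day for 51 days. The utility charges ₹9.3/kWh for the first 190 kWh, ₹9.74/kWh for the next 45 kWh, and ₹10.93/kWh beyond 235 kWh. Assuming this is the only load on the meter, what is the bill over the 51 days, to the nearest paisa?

Runtime = 3 h/day × 51 days = 153 h
Energy = 2.19 kW × 153 h = 335.07 kWh
Tier 1 (0–190 kWh): 190 × ₹9.3 = ₹1767
Tier 2 (190–235 kWh): 45 × ₹9.74 = ₹438.3
Above 235 kWh: 100.07 × ₹10.93 = ₹1093.7651
Bill = ₹3299.07

₹3299.07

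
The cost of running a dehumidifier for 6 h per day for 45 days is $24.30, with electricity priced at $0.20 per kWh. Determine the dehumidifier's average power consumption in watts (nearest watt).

Energy = $24.30 ÷ $0.20/kWh = 121.5 kWh
Runtime = 6 h/day × 45 days = 270 h
Power = 121.5 kWh ÷ 270 h = 0.45 kW = 450 W

450 W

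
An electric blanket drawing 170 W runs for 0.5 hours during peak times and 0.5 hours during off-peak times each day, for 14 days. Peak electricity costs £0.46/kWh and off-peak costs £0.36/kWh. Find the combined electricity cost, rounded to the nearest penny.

£0.98

Peak energy = 0.17 kW × 0.5 h × 14 = 1.19 kWh
Off-peak energy = 0.17 kW × 0.5 h × 14 = 1.19 kWh
Cost = 1.19 × £0.46 + 1.19 × £0.36 = £0.5474 + £0.4284 = £0.98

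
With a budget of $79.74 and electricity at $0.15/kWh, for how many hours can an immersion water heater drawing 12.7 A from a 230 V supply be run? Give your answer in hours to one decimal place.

182.0 h

Power = 12.7 A × 230 V = 2921 W = 2.921 kW
Energy available = $79.74 ÷ $0.15/kWh = 531.6 kWh
Hours = 531.6 kWh ÷ 2.921 kW = 182.0 h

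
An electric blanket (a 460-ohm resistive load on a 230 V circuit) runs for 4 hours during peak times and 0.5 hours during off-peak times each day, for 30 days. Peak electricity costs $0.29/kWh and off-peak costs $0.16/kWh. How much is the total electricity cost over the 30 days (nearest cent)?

$4.28

Power = V²/R = 230²/460 = 115 W = 0.115 kW
Peak energy = 0.115 kW × 4 h × 30 = 13.8 kWh
Off-peak energy = 0.115 kW × 0.5 h × 30 = 1.725 kWh
Cost = 13.8 × $0.29 + 1.725 × $0.16 = $4.002 + $0.276 = $4.28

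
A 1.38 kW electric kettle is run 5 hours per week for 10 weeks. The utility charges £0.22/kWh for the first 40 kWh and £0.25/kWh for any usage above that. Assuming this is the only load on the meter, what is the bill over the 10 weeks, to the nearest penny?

£16.05

Runtime = 5 h/week × 10 weeks = 50 h
Energy = 1.38 kW × 50 h = 69 kWh
Tier 1 (0–40 kWh): 40 × £0.22 = £8.8
Above 40 kWh: 29 × £0.25 = £7.25
Bill = £16.05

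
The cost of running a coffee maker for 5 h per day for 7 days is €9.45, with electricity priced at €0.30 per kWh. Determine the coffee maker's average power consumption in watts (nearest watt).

Energy = €9.45 ÷ €0.30/kWh = 31.5 kWh
Runtime = 5 h/day × 7 days = 35 h
Power = 31.5 kWh ÷ 35 h = 0.9 kW = 900 W

900 W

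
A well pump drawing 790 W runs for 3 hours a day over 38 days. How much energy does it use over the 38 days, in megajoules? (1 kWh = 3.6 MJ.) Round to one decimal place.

Runtime = 3 h/day × 38 days = 114 h
Energy = 0.79 kW × 114 h = 90.06 kWh
= 90.06 × 3.6 MJ = 324.2 MJ

324.2 MJ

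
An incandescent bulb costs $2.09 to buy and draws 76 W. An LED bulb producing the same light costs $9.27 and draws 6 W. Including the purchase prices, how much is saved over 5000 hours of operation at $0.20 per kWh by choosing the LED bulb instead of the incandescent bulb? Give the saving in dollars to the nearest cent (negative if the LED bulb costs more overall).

incandescent bulb: $2.09 + (76/1000) kW × 5000 h × $0.20 = $2.09 + $76 = $78.09
LED bulb: $9.27 + (6/1000) kW × 5000 h × $0.20 = $9.27 + $6 = $15.27
Saving = $78.09 − $15.27 = $62.82

$62.82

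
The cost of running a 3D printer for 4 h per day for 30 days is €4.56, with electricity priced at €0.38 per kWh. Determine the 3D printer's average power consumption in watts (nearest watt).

100 W

Energy = €4.56 ÷ €0.38/kWh = 12 kWh
Runtime = 4 h/day × 30 days = 120 h
Power = 12 kWh ÷ 120 h = 0.1 kW = 100 W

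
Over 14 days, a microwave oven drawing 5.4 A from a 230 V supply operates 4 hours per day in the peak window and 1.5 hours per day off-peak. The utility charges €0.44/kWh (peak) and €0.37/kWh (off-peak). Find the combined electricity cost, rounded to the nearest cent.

€40.25

Power = 5.4 A × 230 V = 1242 W = 1.242 kW
Peak energy = 1.242 kW × 4 h × 14 = 69.552 kWh
Off-peak energy = 1.242 kW × 1.5 h × 14 = 26.082 kWh
Cost = 69.552 × €0.44 + 26.082 × €0.37 = €30.60288 + €9.65034 = €40.25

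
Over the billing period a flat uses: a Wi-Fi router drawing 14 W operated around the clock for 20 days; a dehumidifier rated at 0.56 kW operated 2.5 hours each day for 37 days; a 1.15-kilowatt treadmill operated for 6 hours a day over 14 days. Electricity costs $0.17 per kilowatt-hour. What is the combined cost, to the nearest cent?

Wi-Fi router: Runtime = 24 h × 20 = 480 h
Wi-Fi router: 0.014 kW × 480 h = 6.72 kWh
dehumidifier: Runtime = 2.5 h/day × 37 days = 92.5 h
dehumidifier: 0.56 kW × 92.5 h = 51.8 kWh
treadmill: Runtime = 6 h/day × 14 days = 84 h
treadmill: 1.15 kW × 84 h = 96.6 kWh
Total energy = 155.12 kWh
Cost = 155.12 × $0.17 = $26.37

$26.37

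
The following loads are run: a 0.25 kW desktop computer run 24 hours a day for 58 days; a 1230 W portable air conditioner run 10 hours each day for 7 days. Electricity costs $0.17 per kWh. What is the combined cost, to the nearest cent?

$73.80

desktop computer: Runtime = 24 h × 58 = 1392 h
desktop computer: 0.25 kW × 1392 h = 348 kWh
portable air conditioner: Runtime = 10 h/day × 7 days = 70 h
portable air conditioner: 1.23 kW × 70 h = 86.1 kWh
Total energy = 434.1 kWh
Cost = 434.1 × $0.17 = $73.80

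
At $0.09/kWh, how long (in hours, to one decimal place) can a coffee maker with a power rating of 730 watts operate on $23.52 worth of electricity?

Energy available = $23.52 ÷ $0.09/kWh = 261.3333 kWh
Hours = 261.3333 kWh ÷ 0.73 kW = 358.0 h

358.0 h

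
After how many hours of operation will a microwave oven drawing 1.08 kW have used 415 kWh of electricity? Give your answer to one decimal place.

384.3 h

Hours = 415 kWh ÷ 1.08 kW = 384.3 h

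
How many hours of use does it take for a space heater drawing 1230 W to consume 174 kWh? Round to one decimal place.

141.5 h

Hours = 174 kWh ÷ 1.23 kW = 141.5 h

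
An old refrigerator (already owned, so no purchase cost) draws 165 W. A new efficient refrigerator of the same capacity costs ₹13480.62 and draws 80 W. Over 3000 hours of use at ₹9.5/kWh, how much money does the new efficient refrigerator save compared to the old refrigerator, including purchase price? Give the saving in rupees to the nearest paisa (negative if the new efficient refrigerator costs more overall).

old refrigerator: ₹0.00 + (165/1000) kW × 3000 h × ₹9.5 = ₹0.00 + ₹4702.5 = ₹4702.5
new efficient refrigerator: ₹13480.62 + (80/1000) kW × 3000 h × ₹9.5 = ₹13480.62 + ₹2280 = ₹15760.62
Saving = ₹4702.5 − ₹15760.62 = −₹11058.12

-₹11058.12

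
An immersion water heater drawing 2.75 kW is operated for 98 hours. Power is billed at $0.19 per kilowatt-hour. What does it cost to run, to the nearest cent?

Energy = 2.75 kW × 98 h = 269.5 kWh
Cost = 269.5 kWh × $0.19/kWh = $51.21

$51.21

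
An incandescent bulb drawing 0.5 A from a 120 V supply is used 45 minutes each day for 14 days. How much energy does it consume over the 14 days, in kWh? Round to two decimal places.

Power = 0.5 A × 120 V = 60 W = 0.06 kW
Runtime = 45 min × 14 = 630 min = 10.5 h
Energy = 0.06 kW × 10.5 h = 0.63 kWh

0.63 kWh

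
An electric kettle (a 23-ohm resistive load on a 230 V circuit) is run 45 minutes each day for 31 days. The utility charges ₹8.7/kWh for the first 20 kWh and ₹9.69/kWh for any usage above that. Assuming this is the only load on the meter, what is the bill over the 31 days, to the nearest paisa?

₹498.37

Power = V²/R = 230²/23 = 2300 W = 2.3 kW
Runtime = 45 min × 31 = 1395 min = 23.25 h
Energy = 2.3 kW × 23.25 h = 53.475 kWh
Tier 1 (0–20 kWh): 20 × ₹8.7 = ₹174
Above 20 kWh: 33.475 × ₹9.69 = ₹324.37275
Bill = ₹498.37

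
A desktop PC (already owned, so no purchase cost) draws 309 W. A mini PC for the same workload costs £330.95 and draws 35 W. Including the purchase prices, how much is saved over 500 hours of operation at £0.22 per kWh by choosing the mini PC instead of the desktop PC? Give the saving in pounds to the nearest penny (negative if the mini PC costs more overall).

desktop PC: £0.00 + (309/1000) kW × 500 h × £0.22 = £0.00 + £33.99 = £33.99
mini PC: £330.95 + (35/1000) kW × 500 h × £0.22 = £330.95 + £3.85 = £334.8
Saving = £33.99 − £334.8 = −£300.81

-£300.81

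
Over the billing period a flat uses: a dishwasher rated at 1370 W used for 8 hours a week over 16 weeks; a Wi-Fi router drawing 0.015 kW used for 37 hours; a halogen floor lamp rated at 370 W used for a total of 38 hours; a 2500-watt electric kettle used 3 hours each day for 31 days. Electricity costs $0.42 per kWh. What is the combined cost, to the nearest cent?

dishwasher: Runtime = 8 h/week × 16 weeks = 128 h
dishwasher: 1.37 kW × 128 h = 175.36 kWh
Wi-Fi router: 0.015 kW × 37 h = 0.555 kWh
halogen floor lamp: 0.37 kW × 38 h = 14.06 kWh
electric kettle: Runtime = 3 h/day × 31 days = 93 h
electric kettle: 2.5 kW × 93 h = 232.5 kWh
Total energy = 422.475 kWh
Cost = 422.475 × $0.42 = $177.44

$177.44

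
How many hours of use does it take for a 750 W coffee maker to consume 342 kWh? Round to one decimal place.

456.0 h

Hours = 342 kWh ÷ 0.75 kW = 456.0 h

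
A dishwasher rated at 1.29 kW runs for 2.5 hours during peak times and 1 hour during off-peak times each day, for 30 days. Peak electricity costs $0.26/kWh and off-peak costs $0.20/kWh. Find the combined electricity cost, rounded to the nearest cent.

$32.90

Peak energy = 1.29 kW × 2.5 h × 30 = 96.75 kWh
Off-peak energy = 1.29 kW × 1 h × 30 = 38.7 kWh
Cost = 96.75 × $0.26 + 38.7 × $0.20 = $25.155 + $7.74 = $32.90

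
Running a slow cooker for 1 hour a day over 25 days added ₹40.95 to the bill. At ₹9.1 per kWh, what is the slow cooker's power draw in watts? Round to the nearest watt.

180 W

Energy = ₹40.95 ÷ ₹9.1/kWh = 4.5 kWh
Runtime = 1 h/day × 25 days = 25 h
Power = 4.5 kWh ÷ 25 h = 0.18 kW = 180 W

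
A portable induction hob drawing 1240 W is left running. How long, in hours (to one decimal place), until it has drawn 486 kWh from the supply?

Hours = 486 kWh ÷ 1.24 kW = 391.9 h

391.9 h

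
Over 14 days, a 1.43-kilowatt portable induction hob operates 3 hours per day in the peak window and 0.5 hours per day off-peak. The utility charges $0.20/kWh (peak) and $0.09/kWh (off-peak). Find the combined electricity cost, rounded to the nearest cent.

Peak energy = 1.43 kW × 3 h × 14 = 60.06 kWh
Off-peak energy = 1.43 kW × 0.5 h × 14 = 10.01 kWh
Cost = 60.06 × $0.20 + 10.01 × $0.09 = $12.012 + $0.9009 = $12.91

$12.91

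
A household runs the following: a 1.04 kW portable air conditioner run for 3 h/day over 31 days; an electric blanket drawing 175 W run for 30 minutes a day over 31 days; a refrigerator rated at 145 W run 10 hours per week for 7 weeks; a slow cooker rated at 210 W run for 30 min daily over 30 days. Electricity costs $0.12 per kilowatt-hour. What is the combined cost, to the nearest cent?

portable air conditioner: Runtime = 3 h/day × 31 days = 93 h
portable air conditioner: 1.04 kW × 93 h = 96.72 kWh
electric blanket: Runtime = 30 min × 31 = 930 min = 15.5 h
electric blanket: 0.175 kW × 15.5 h = 2.7125 kWh
refrigerator: Runtime = 10 h/week × 7 weeks = 70 h
refrigerator: 0.145 kW × 70 h = 10.15 kWh
slow cooker: Runtime = 30 min × 30 = 900 min = 15 h
slow cooker: 0.21 kW × 15 h = 3.15 kWh
Total energy = 112.7325 kWh
Cost = 112.7325 × $0.12 = $13.53

$13.53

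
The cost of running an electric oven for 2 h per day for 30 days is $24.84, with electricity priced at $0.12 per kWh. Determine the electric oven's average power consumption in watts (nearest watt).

Energy = $24.84 ÷ $0.12/kWh = 207 kWh
Runtime = 2 h/day × 30 days = 60 h
Power = 207 kWh ÷ 60 h = 3.45 kW = 3450 W

3450 W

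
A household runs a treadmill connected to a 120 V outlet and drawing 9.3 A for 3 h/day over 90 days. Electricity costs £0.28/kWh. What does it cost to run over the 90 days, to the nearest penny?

Power = 9.3 A × 120 V = 1116 W = 1.116 kW
Runtime = 3 h/day × 90 days = 270 h
Energy = 1.116 kW × 270 h = 301.32 kWh
Cost = 301.32 kWh × £0.28/kWh = £84.37

£84.37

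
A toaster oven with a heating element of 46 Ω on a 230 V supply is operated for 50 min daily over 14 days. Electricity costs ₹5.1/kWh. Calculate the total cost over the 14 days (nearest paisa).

₹68.43

Power = V²/R = 230²/46 = 1150 W = 1.15 kW
Runtime = 50 min × 14 = 700 min = 11.666666… h
Energy = 1.15 kW × 11.666666… h = 13.416666… kWh
Cost = 13.416666… kWh × ₹5.1/kWh = ₹68.43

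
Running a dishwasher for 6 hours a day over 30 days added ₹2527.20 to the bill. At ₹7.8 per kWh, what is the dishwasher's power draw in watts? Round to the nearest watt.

Energy = ₹2527.20 ÷ ₹7.8/kWh = 324 kWh
Runtime = 6 h/day × 30 days = 180 h
Power = 324 kWh ÷ 180 h = 1.8 kW = 1800 W

1800 W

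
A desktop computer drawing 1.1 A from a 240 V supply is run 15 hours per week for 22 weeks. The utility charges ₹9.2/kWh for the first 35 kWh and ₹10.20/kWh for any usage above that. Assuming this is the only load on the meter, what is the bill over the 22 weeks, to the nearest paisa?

Power = 1.1 A × 240 V = 264 W = 0.264 kW
Runtime = 15 h/week × 22 weeks = 330 h
Energy = 0.264 kW × 330 h = 87.12 kWh
Tier 1 (0–35 kWh): 35 × ₹9.2 = ₹322
Above 35 kWh: 52.12 × ₹10.20 = ₹531.624
Bill = ₹853.62

₹853.62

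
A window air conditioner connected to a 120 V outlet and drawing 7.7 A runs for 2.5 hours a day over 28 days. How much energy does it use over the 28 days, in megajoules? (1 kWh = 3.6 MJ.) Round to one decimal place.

Power = 7.7 A × 120 V = 924 W = 0.924 kW
Runtime = 2.5 h/day × 28 days = 70 h
Energy = 0.924 kW × 70 h = 64.68 kWh
= 64.68 × 3.6 MJ = 232.8 MJ

232.8 MJ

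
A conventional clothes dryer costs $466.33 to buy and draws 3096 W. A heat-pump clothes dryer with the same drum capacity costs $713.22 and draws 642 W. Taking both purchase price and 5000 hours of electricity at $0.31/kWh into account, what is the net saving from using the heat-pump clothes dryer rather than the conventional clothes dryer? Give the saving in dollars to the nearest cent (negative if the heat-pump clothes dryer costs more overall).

conventional clothes dryer: $466.33 + (3096/1000) kW × 5000 h × $0.31 = $466.33 + $4798.8 = $5265.13
heat-pump clothes dryer: $713.22 + (642/1000) kW × 5000 h × $0.31 = $713.22 + $995.1 = $1708.32
Saving = $5265.13 − $1708.32 = $3556.81

$3556.81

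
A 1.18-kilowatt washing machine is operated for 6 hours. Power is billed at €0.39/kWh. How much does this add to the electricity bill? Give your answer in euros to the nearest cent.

€2.76

Energy = 1.18 kW × 6 h = 7.08 kWh
Cost = 7.08 kWh × €0.39/kWh = €2.76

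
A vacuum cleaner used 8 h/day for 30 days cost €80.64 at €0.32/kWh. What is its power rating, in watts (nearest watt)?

Energy = €80.64 ÷ €0.32/kWh = 252 kWh
Runtime = 8 h/day × 30 days = 240 h
Power = 252 kWh ÷ 240 h = 1.05 kW = 1050 W

1050 W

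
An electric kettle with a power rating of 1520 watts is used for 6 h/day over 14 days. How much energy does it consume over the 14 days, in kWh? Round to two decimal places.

127.68 kWh

Runtime = 6 h/day × 14 days = 84 h
Energy = 1.52 kW × 84 h = 127.68 kWh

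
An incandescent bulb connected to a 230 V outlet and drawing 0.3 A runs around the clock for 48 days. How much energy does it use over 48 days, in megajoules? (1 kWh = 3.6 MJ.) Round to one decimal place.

286.2 MJ

Power = 0.3 A × 230 V = 69 W = 0.069 kW
Runtime = 24 h × 48 = 1152 h
Energy = 0.069 kW × 1152 h = 79.488 kWh
= 79.488 × 3.6 MJ = 286.2 MJ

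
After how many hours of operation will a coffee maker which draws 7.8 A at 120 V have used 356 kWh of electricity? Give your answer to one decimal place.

Power = 7.8 A × 120 V = 936 W = 0.936 kW
Hours = 356 kWh ÷ 0.936 kW = 380.3 h

380.3 h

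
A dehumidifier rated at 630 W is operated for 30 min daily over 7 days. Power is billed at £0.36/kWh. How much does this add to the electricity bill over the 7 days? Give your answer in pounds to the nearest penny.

Runtime = 30 min × 7 = 210 min = 3.5 h
Energy = 0.63 kW × 3.5 h = 2.205 kWh
Cost = 2.205 kWh × £0.36/kWh = £0.79

£0.79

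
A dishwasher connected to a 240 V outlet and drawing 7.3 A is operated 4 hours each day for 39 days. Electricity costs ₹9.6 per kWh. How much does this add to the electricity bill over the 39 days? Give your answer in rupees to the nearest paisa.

₹2623.80

Power = 7.3 A × 240 V = 1752 W = 1.752 kW
Runtime = 4 h/day × 39 days = 156 h
Energy = 1.752 kW × 156 h = 273.312 kWh
Cost = 273.312 kWh × ₹9.6/kWh = ₹2623.80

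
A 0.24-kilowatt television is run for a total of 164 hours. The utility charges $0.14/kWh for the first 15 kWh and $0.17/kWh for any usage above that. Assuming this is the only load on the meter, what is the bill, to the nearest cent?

Energy = 0.24 kW × 164 h = 39.36 kWh
Tier 1 (0–15 kWh): 15 × $0.14 = $2.1
Above 15 kWh: 24.36 × $0.17 = $4.1412
Bill = $6.24

$6.24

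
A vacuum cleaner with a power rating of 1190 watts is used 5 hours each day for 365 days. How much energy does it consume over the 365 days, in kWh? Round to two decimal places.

2171.75 kWh

Runtime = 5 h/day × 365 days = 1825 h
Energy = 1.19 kW × 1825 h = 2171.75 kWh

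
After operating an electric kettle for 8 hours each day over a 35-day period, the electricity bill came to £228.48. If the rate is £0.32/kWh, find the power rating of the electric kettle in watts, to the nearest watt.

2550 W

Energy = £228.48 ÷ £0.32/kWh = 714 kWh
Runtime = 8 h/day × 35 days = 280 h
Power = 714 kWh ÷ 280 h = 2.55 kW = 2550 W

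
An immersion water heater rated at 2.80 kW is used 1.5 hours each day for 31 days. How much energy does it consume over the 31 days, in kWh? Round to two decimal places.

130.20 kWh

Runtime = 1.5 h/day × 31 days = 46.5 h
Energy = 2.8 kW × 46.5 h = 130.2 kWh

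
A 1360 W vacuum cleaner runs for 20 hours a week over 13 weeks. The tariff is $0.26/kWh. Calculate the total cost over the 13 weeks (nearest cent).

Runtime = 20 h/week × 13 weeks = 260 h
Energy = 1.36 kW × 260 h = 353.6 kWh
Cost = 353.6 kWh × $0.26/kWh = $91.94

$91.94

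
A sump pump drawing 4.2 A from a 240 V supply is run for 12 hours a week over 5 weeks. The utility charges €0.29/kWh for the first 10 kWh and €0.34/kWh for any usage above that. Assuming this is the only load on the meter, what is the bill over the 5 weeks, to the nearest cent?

Power = 4.2 A × 240 V = 1008 W = 1.008 kW
Runtime = 12 h/week × 5 weeks = 60 h
Energy = 1.008 kW × 60 h = 60.48 kWh
Tier 1 (0–10 kWh): 10 × €0.29 = €2.9
Above 10 kWh: 50.48 × €0.34 = €17.1632
Bill = €20.06

€20.06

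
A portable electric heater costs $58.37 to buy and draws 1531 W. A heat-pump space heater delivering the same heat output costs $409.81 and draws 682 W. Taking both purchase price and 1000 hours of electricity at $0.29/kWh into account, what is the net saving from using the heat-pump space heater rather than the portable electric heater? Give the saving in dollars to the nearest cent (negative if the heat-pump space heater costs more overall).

-$105.23

portable electric heater: $58.37 + (1531/1000) kW × 1000 h × $0.29 = $58.37 + $443.99 = $502.36
heat-pump space heater: $409.81 + (682/1000) kW × 1000 h × $0.29 = $409.81 + $197.78 = $607.59
Saving = $502.36 − $607.59 = −$105.23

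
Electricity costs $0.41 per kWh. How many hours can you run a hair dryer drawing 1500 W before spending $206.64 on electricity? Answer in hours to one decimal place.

Energy available = $206.64 ÷ $0.41/kWh = 504 kWh
Hours = 504 kWh ÷ 1.5 kW = 336.0 h

336.0 h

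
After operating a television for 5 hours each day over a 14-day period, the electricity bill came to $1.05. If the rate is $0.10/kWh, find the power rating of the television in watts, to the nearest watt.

150 W

Energy = $1.05 ÷ $0.10/kWh = 10.5 kWh
Runtime = 5 h/day × 14 days = 70 h
Power = 10.5 kWh ÷ 70 h = 0.15 kW = 150 W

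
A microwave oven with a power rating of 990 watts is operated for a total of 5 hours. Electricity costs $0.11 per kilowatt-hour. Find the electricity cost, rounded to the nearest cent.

$0.54

Energy = 0.99 kW × 5 h = 4.95 kWh
Cost = 4.95 kWh × $0.11/kWh = $0.54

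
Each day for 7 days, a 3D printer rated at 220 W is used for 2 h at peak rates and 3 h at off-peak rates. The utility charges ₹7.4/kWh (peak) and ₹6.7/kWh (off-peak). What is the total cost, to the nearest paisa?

₹53.75

Peak energy = 0.22 kW × 2 h × 7 = 3.08 kWh
Off-peak energy = 0.22 kW × 3 h × 7 = 4.62 kWh
Cost = 3.08 × ₹7.4 + 4.62 × ₹6.7 = ₹22.792 + ₹30.954 = ₹53.75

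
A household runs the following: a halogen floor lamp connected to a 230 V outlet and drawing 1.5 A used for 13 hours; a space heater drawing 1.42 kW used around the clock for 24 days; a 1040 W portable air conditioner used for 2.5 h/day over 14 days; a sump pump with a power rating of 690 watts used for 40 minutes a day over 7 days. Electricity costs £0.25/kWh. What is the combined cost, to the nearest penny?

£215.51

halogen floor lamp: Power = 1.5 A × 230 V = 345 W = 0.345 kW
halogen floor lamp: 0.345 kW × 13 h = 4.485 kWh
space heater: Runtime = 24 h × 24 = 576 h
space heater: 1.42 kW × 576 h = 817.92 kWh
portable air conditioner: Runtime = 2.5 h/day × 14 days = 35 h
portable air conditioner: 1.04 kW × 35 h = 36.4 kWh
sump pump: Runtime = 40 min × 7 = 280 min = 4.666666… h
sump pump: 0.69 kW × 4.666666… h = 3.22 kWh
Total energy = 862.025 kWh
Cost = 862.025 × £0.25 = £215.51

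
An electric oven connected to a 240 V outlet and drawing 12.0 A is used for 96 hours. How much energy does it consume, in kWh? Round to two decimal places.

Power = 12.0 A × 240 V = 2880 W = 2.88 kW
Energy = 2.88 kW × 96 h = 276.48 kWh

276.48 kWh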